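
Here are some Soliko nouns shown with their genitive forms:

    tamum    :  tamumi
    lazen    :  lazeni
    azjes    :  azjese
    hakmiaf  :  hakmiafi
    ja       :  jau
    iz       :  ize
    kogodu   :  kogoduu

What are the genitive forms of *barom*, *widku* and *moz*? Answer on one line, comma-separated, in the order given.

The suffix is conditioned by the final sound: -e when the stem ends in a sibilant (*azjes*, *iz*); -i when the stem ends in a non-sibilant consonant (*tamum*, *lazen*, *hakmiaf*); -u when the stem ends in a vowel (*ja*, *kogodu*).
The final sound of *barom* is /m/, which is a non-sibilant consonant, so the suffix is -i, giving *baromi*.
*widku* — final sound /u/ (a vowel) → -u → *widkuu*.
Since the final sound of *moz* is /z/ (a sibilant), it takes -e, giving *moze*.

baromi, widkuu, moze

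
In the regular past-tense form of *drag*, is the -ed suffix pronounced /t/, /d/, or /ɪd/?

The stem *drag* ends in a voiced sound other than /d/.
The -ed suffix is realized as /ɪd/ after /t, d/; as /t/ after other voiceless consonants; and as /d/ after other voiced sounds.
So -ed on *drag* is pronounced /d/.

/d/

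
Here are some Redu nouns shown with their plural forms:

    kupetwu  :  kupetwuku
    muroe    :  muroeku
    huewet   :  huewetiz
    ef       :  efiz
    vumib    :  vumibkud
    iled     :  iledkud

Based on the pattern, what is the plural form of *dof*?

dofiz

The pattern is voicing of the final sound: -iz when the stem ends in a voiceless consonant (*huewet*, *ef*); -kud when the stem ends in a voiced consonant (*vumib*, *iled*); -ku when the stem ends in a vowel (*kupetwu*, *muroe*).
*dof*: final sound = /f/, a voiceless consonant → -iz → *dofiz*.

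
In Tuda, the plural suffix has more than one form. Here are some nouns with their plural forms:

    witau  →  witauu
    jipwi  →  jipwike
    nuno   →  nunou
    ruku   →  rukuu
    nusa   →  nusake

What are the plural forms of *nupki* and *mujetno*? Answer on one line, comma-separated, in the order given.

The alternation tracks the last vowel of the stem — -u when the last vowel of the stem is a rounded vowel (*witau*, *nuno*, *ruku*); -ke when the last vowel of the stem is an unrounded vowel (*jipwi*, *nusa*).
*nupki* — last vowel /i/ (an unrounded vowel) → -ke → *nupkike*.
Since the last vowel of *mujetno* is /o/ (a rounded vowel), it takes -u, giving *mujetnou*.

nupkike, mujetnou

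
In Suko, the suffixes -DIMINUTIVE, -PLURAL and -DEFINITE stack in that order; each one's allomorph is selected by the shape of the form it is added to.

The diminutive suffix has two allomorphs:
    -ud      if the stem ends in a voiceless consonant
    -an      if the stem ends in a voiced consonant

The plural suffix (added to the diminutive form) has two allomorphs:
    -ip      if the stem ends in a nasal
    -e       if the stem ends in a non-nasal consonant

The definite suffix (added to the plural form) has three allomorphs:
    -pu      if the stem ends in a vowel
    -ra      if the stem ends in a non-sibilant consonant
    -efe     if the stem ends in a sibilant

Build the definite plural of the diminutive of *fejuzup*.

Since the final consonant of *fejuzup* is /p/ (voiceless), it takes -ud, giving *fejuzupud*.
The diminutive form *fejuzupud* — final consonant /d/ (non-nasal) → -e → *fejuzupude*.
Since the final sound of the plural form *fejuzupude* is /e/ (a vowel), it takes -pu, giving *fejuzupudepu*.

fejuzupudepu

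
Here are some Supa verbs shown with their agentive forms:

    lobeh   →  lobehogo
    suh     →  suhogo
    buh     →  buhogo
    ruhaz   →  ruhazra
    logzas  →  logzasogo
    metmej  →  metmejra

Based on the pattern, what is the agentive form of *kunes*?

The suffix is conditioned by the final consonant: -ogo when the stem ends in a voiceless consonant (*lobeh*, *suh*, *buh*, *logzas*); -ra when the stem ends in a voiced consonant (*ruhaz*, *metmej*).
Since the final consonant of *kunes* is /s/ (voiceless), it takes -ogo, giving *kunesogo*.

kunesogo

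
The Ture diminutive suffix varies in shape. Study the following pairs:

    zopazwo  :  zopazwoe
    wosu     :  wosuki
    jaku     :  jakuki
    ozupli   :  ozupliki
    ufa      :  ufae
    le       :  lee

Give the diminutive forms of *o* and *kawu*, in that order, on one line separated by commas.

The alternation tracks the last vowel of the stem — -ki when the last vowel of the stem is a high vowel (*wosu*, *jaku*, *ozupli*); -e when the last vowel of the stem is a non-high vowel (*zopazwo*, *ufa*, *le*).
The last vowel of *o* is /o/, which is a non-high vowel, so the suffix is -e, giving *oe*.
*kawu* — last vowel /u/ (a high vowel) → -ki → *kawuki*.

oe, kawuki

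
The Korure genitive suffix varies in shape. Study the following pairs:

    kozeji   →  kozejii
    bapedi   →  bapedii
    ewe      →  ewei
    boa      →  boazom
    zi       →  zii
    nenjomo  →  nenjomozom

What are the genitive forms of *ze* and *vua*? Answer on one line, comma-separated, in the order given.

zei, vuazom

The suffix is conditioned by the last vowel: -i when the last vowel of the stem is a front vowel (*kozeji*, *bapedi*, *ewe*, *zi*); -zom when the last vowel of the stem is a back vowel (*boa*, *nenjomo*).
*ze* — last vowel /e/ (a front vowel) → -i → *zei*.
*vua*: last vowel = /a/, a back vowel → -zom → *vuazom*.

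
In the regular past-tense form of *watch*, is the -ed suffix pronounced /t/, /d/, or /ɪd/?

/t/

The stem *watch* ends in a voiceless consonant other than /t/.
The -ed suffix is realized as /ɪd/ after /t, d/; as /t/ after other voiceless consonants; and as /d/ after other voiced sounds.
So -ed on *watch* is pronounced /t/.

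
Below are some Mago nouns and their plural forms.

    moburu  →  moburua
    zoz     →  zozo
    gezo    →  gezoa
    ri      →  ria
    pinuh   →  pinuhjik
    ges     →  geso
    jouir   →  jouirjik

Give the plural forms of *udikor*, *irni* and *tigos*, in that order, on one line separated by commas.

udikorjik, irnia, tigoso

The suffix is conditioned by the final sound: -o when the stem ends in a sibilant (*zoz*, *ges*); -jik when the stem ends in a non-sibilant consonant (*pinuh*, *jouir*); -a when the stem ends in a vowel (*moburu*, *gezo*, *ri*).
The final sound of *udikor* is /r/, which is a non-sibilant consonant, so the suffix is -jik, giving *udikorjik*.
*irni* — final sound /i/ (a vowel) → -a → *irnia*.
The final sound of *tigos* is /s/, which is a sibilant, so the suffix is -o, giving *tigoso*.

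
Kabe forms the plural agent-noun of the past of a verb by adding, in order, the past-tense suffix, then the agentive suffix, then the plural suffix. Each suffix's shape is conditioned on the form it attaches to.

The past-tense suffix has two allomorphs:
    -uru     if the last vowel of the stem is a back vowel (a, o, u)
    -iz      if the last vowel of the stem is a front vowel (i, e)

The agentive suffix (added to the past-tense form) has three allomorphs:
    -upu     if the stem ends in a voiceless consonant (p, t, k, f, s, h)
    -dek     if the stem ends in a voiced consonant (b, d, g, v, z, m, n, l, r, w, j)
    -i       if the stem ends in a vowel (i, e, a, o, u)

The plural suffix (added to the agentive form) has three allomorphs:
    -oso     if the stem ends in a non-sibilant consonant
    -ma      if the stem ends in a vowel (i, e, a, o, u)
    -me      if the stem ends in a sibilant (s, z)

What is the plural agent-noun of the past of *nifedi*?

nifediizdekoso

*nifedi* — last vowel /i/ (a front vowel) → -iz → *nifediiz*.
The past-tense form *nifediiz*: final sound = /z/, a voiced consonant → -dek → *nifediizdek*.
The final sound of the agentive form *nifediizdek* is /k/, which is a non-sibilant consonant, so the plural suffix is -oso, giving *nifediizdekoso*.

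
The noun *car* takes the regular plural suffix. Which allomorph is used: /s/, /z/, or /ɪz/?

/z/

The stem *car* ends in a voiced non-sibilant sound.
The plural suffix surfaces as /ɪz/ after sibilants, /s/ after other voiceless consonants, and /z/ after other voiced sounds.
So the plural -s on *car* is pronounced /z/.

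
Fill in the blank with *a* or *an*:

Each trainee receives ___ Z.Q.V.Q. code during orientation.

The indefinite article is chosen by the initial *sound* of the following word, not its spelling.
The initialism *Z.Q.V.Q.* is read letter by letter; the first letter, Z, is pronounced /ziː/, which begins with a consonant sound.
So the article is *a*: Each trainee receives a Z.Q.V.Q. code during orientation.

a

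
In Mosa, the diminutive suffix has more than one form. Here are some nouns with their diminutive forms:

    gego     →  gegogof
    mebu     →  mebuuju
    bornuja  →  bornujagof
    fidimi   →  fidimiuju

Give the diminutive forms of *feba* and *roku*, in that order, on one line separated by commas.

The pattern is height harmony: -uju when the last vowel of the stem is a high vowel (*mebu*, *fidimi*); -gof when the last vowel of the stem is a non-high vowel (*gego*, *bornuja*).
Since the last vowel of *feba* is /a/ (a non-high vowel), it takes -gof, giving *febagof*.
The last vowel of *roku* is /u/, which is a high vowel, so the suffix is -uju, giving *rokuuju*.

febagof, rokuuju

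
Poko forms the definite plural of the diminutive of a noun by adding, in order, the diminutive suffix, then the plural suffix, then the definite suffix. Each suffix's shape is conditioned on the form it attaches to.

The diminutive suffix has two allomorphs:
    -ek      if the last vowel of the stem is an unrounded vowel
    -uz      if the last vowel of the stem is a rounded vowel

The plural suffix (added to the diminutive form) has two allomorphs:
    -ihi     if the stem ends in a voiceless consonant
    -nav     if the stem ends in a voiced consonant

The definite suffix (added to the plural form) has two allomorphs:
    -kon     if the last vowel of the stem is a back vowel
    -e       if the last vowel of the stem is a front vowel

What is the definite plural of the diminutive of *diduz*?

*diduz* — last vowel /u/ (a rounded vowel) → -uz → *diduzuz*.
The diminutive form *diduzuz* — final consonant /z/ (voiced) → -nav → *diduzuznav*.
The last vowel of the plural form *diduzuznav* is /a/, which is a back vowel, so the definite suffix is -kon, giving *diduzuznavkon*.

diduzuznavkon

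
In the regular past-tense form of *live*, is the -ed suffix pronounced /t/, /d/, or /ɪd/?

/d/

The stem *live* ends in a voiced sound other than /d/.
The -ed suffix is realized as /ɪd/ after /t, d/; as /t/ after other voiceless consonants; and as /d/ after other voiced sounds.
So -ed on *live* is pronounced /d/.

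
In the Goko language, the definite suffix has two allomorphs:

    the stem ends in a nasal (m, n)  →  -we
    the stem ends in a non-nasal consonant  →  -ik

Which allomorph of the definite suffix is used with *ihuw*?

*ihuw* — final consonant /w/ (non-nasal) → -ik.

-ik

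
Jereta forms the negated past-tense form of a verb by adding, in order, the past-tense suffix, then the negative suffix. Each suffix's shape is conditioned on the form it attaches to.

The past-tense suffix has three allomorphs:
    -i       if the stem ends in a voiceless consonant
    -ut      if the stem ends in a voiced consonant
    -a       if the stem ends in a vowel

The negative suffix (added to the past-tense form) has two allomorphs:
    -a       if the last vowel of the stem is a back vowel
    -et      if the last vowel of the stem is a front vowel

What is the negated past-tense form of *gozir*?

*gozir*: final sound = /r/, a voiced consonant → -ut → *gozirut*.
The last vowel of the past-tense form *gozirut* is /u/, which is a back vowel, so the negative suffix is -a, giving *goziruta*.

goziruta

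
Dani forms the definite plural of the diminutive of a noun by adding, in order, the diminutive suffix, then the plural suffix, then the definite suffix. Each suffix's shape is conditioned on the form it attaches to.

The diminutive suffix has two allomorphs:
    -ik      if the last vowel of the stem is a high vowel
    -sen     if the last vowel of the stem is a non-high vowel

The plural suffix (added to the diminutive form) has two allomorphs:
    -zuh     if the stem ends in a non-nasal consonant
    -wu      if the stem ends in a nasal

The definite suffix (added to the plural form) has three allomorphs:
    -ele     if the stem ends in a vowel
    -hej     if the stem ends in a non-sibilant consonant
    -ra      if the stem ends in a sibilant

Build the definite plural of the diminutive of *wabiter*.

wabitersenwuele

*wabiter*: last vowel = /e/, a non-high vowel → -sen → *wabitersen*.
Since the final consonant of the diminutive form *wabitersen* is /n/ (a nasal), it takes -wu, giving *wabitersenwu*.
Since the final sound of the plural form *wabitersenwu* is /u/ (a vowel), it takes -ele, giving *wabitersenwuele*.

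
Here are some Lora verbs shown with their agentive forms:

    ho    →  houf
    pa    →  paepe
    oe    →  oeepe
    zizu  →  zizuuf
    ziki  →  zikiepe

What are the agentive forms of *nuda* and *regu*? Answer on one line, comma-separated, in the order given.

The alternation tracks the last vowel of the stem — -uf when the last vowel of the stem is a rounded vowel (*ho*, *zizu*); -epe when the last vowel of the stem is an unrounded vowel (*pa*, *oe*, *ziki*).
*nuda* — last vowel /a/ (an unrounded vowel) → -epe → *nudaepe*.
Since the last vowel of *regu* is /u/ (a rounded vowel), it takes -uf, giving *reguuf*.

nudaepe, reguuf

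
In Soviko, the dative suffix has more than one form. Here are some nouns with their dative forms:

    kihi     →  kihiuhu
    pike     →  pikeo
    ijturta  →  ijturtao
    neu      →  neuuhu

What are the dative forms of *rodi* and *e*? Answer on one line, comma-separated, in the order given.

rodiuhu, eo

The pattern is height harmony: -uhu when the last vowel of the stem is a high vowel (*kihi*, *neu*); -o when the last vowel of the stem is a non-high vowel (*pike*, *ijturta*).
The last vowel of *rodi* is /i/, which is a high vowel, so the suffix is -uhu, giving *rodiuhu*.
*e*: last vowel = /e/, a non-high vowel → -o → *eo*.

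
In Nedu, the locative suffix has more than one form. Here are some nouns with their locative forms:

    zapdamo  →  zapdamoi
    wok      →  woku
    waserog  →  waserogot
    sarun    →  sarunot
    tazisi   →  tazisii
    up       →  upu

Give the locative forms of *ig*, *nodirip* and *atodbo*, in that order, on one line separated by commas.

Looking at the final sound of each stem: -u when the stem ends in a voiceless consonant (*wok*, *up*); -ot when the stem ends in a voiced consonant (*waserog*, *sarun*); -i when the stem ends in a vowel (*zapdamo*, *tazisi*).
*ig* — final sound /g/ (a voiced consonant) → -ot → *igot*.
Since the final sound of *nodirip* is /p/ (a voiceless consonant), it takes -u, giving *nodiripu*.
*atodbo* — final sound /o/ (a vowel) → -i → *atodboi*.

igot, nodiripu, atodboi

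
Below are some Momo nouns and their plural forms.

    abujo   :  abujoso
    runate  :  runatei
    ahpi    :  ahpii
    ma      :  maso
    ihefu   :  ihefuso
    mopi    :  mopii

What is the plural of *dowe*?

dowei

The suffix is conditioned by the last vowel: -i when the last vowel of the stem is a front vowel (*runate*, *ahpi*, *mopi*); -so when the last vowel of the stem is a back vowel (*abujo*, *ma*, *ihefu*).
Since the last vowel of *dowe* is /e/ (a front vowel), it takes -i, giving *dowei*.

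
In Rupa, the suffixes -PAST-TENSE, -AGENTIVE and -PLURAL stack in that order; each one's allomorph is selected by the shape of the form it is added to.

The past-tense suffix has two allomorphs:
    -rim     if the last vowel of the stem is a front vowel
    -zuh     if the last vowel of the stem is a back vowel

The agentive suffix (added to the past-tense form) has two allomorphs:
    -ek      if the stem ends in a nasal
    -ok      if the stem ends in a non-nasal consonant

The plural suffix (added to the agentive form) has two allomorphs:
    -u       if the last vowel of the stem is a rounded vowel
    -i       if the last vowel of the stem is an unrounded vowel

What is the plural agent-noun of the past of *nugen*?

nugenrimeki

*nugen* — last vowel /e/ (a front vowel) → -rim → *nugenrim*.
The past-tense form *nugenrim*: final consonant = /m/, a nasal → -ek → *nugenrimek*.
The agentive form *nugenrimek*: last vowel = /e/, an unrounded vowel → -i → *nugenrimeki*.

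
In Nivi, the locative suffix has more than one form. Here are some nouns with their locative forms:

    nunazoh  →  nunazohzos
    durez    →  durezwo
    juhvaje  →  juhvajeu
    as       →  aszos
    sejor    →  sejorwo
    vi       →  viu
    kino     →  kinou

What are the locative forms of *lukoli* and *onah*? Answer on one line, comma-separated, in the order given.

Looking at the final sound of each stem: -zos when the stem ends in a voiceless consonant (*nunazoh*, *as*); -wo when the stem ends in a voiced consonant (*durez*, *sejor*); -u when the stem ends in a vowel (*juhvaje*, *vi*, *kino*).
*lukoli*: final sound = /i/, a vowel → -u → *lukoliu*.
*onah* — final sound /h/ (a voiceless consonant) → -zos → *onahzos*.

lukoliu, onahzos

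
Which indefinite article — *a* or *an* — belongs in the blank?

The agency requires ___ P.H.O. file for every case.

The indefinite article is chosen by the initial *sound* of the following word, not its spelling.
The initialism *P.H.O.* is read letter by letter; the first letter, P, is pronounced /piː/, which begins with a consonant sound.
So the article is *a*: The agency requires a P.H.O. file for every case.

a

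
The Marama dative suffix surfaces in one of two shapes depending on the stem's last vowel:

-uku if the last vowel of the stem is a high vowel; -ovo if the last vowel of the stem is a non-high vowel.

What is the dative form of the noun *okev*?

*okev*: last vowel = /e/, a non-high vowel → -ovo → *okevovo*.

okevovo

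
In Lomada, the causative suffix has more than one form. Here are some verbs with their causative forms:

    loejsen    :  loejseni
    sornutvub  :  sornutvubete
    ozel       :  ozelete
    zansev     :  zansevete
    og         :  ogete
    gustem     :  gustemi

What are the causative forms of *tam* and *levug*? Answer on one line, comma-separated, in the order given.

The alternation tracks the final consonant of the stem — -i when the stem ends in a nasal (*loejsen*, *gustem*); -ete when the stem ends in a non-nasal consonant (*sornutvub*, *ozel*, *zansev*, *og*).
*tam* — final consonant /m/ (a nasal) → -i → *tami*.
Since the final consonant of *levug* is /g/ (non-nasal), it takes -ete, giving *levugete*.

tami, levugete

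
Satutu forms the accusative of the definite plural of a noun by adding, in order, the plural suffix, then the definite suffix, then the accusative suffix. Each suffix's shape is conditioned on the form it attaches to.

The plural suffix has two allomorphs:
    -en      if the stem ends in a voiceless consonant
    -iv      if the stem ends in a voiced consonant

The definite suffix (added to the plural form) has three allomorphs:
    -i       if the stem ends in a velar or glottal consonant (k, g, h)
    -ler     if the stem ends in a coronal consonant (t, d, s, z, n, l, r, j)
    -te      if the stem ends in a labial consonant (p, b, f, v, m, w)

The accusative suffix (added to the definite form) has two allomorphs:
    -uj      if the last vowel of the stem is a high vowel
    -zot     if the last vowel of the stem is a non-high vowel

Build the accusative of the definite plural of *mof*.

Since the final consonant of *mof* is /f/ (voiceless), it takes -en, giving *mofen*.
Since the final consonant of the plural form *mofen* is /n/ (coronal), it takes -ler, giving *mofenler*.
Since the last vowel of the definite form *mofenler* is /e/ (a non-high vowel), it takes -zot, giving *mofenlerzot*.

mofenlerzot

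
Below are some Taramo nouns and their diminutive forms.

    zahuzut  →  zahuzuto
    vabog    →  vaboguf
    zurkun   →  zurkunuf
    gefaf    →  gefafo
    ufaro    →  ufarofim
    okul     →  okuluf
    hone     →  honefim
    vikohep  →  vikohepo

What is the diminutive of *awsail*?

awsailuf

The suffix is conditioned by the final sound: -o when the stem ends in a voiceless consonant (*zahuzut*, *gefaf*, *vikohep*); -uf when the stem ends in a voiced consonant (*vabog*, *zurkun*, *okul*); -fim when the stem ends in a vowel (*ufaro*, *hone*).
*awsail* — final sound /l/ (a voiced consonant) → -uf → *awsailuf*.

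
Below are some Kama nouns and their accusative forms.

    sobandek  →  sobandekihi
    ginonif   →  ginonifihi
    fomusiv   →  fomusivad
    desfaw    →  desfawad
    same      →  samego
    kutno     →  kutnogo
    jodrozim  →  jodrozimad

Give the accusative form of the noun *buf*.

bufihi

The alternation tracks the final sound of the stem — -ihi when the stem ends in a voiceless consonant (*sobandek*, *ginonif*); -ad when the stem ends in a voiced consonant (*fomusiv*, *desfaw*, *jodrozim*); -go when the stem ends in a vowel (*same*, *kutno*).
Since the final sound of *buf* is /f/ (a voiceless consonant), it takes -ihi, giving *bufihi*.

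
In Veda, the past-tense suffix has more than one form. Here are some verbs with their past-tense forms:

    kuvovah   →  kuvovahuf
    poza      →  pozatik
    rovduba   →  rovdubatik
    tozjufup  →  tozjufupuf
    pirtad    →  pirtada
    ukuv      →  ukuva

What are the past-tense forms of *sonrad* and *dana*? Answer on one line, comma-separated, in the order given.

The suffix is conditioned by the final sound: -uf when the stem ends in a voiceless consonant (*kuvovah*, *tozjufup*); -a when the stem ends in a voiced consonant (*pirtad*, *ukuv*); -tik when the stem ends in a vowel (*poza*, *rovduba*).
*sonrad* — final sound /d/ (a voiced consonant) → -a → *sonrada*.
The final sound of *dana* is /a/, which is a vowel, so the suffix is -tik, giving *danatik*.

sonrada, danatik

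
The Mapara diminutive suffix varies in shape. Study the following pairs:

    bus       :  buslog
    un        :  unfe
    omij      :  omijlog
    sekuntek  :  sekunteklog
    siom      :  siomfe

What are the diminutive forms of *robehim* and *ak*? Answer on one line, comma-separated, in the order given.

The alternation tracks the final consonant of the stem — -fe when the stem ends in a nasal (*un*, *siom*); -log when the stem ends in a non-nasal consonant (*bus*, *omij*, *sekuntek*).
*robehim*: final consonant = /m/, a nasal → -fe → *robehimfe*.
Since the final consonant of *ak* is /k/ (non-nasal), it takes -log, giving *aklog*.

robehimfe, aklog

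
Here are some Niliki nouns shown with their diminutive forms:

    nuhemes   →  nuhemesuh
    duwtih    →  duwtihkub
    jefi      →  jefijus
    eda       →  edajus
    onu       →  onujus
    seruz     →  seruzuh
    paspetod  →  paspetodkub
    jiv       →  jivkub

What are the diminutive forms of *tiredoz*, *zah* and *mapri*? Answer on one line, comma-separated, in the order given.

Looking at the final sound of each stem: -uh when the stem ends in a sibilant (*nuhemes*, *seruz*); -kub when the stem ends in a non-sibilant consonant (*duwtih*, *paspetod*, *jiv*); -jus when the stem ends in a vowel (*jefi*, *eda*, *onu*).
*tiredoz* — final sound /z/ (a sibilant) → -uh → *tiredozuh*.
*zah*: final sound = /h/, a non-sibilant consonant → -kub → *zahkub*.
*mapri*: final sound = /i/, a vowel → -jus → *maprijus*.

tiredozuh, zahkub, maprijus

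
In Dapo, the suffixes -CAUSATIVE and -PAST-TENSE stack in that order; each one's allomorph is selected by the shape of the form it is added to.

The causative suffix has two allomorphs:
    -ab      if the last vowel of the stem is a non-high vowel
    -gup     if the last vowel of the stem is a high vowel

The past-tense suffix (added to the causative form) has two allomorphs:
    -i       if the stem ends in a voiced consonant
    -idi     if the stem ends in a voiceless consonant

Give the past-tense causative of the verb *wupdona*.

*wupdona*: last vowel = /a/, a non-high vowel → -ab → *wupdonaab*.
The final consonant of the causative form *wupdonaab* is /b/, which is voiced, so the past-tense suffix is -i, giving *wupdonaabi*.

wupdonaabi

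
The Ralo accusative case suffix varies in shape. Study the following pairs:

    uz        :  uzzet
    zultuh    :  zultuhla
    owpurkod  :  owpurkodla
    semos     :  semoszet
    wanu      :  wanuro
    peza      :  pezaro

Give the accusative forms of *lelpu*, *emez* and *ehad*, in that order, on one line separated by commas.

lelpuro, emezzet, ehadla

The pattern is sibilance of the final sound: -zet when the stem ends in a sibilant (*uz*, *semos*); -la when the stem ends in a non-sibilant consonant (*zultuh*, *owpurkod*); -ro when the stem ends in a vowel (*wanu*, *peza*).
*lelpu*: final sound = /u/, a vowel → -ro → *lelpuro*.
The final sound of *emez* is /z/, which is a sibilant, so the suffix is -zet, giving *emezzet*.
*ehad*: final sound = /d/, a non-sibilant consonant → -la → *ehadla*.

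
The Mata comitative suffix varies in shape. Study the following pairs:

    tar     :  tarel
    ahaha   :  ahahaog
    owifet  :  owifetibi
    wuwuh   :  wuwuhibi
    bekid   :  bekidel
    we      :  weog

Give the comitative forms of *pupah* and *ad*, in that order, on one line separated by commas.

pupahibi, adel

The alternation tracks the final sound of the stem — -ibi when the stem ends in a voiceless consonant (*owifet*, *wuwuh*); -el when the stem ends in a voiced consonant (*tar*, *bekid*); -og when the stem ends in a vowel (*ahaha*, *we*).
The final sound of *pupah* is /h/, which is a voiceless consonant, so the suffix is -ibi, giving *pupahibi*.
The final sound of *ad* is /d/, which is a voiced consonant, so the suffix is -el, giving *adel*.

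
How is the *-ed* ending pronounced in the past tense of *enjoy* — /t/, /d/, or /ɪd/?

/d/

The stem *enjoy* ends in a voiced sound other than /d/.
The -ed suffix is realized as /ɪd/ after /t, d/; as /t/ after other voiceless consonants; and as /d/ after other voiced sounds.
So -ed on *enjoy* is pronounced /d/.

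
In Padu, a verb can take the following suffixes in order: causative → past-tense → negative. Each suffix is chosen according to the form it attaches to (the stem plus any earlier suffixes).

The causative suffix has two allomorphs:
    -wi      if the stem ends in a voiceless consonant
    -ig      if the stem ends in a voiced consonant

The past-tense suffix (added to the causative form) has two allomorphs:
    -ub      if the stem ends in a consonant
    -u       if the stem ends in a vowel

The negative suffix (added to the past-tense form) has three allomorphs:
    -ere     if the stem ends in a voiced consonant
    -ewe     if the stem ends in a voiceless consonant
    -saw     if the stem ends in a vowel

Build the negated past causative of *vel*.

veligubere

Since the final consonant of *vel* is /l/ (voiced), it takes -ig, giving *velig*.
The final sound of the causative form *velig* is /g/, which is a consonant, so the past-tense suffix is -ub, giving *veligub*.
The past-tense form *veligub* — final sound /b/ (a voiced consonant) → -ere → *veligubere*.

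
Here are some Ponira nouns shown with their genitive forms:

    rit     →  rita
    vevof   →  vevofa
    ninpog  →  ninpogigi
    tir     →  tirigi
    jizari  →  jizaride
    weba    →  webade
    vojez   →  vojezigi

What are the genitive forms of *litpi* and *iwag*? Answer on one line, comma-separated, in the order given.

litpide, iwagigi

The alternation tracks the final sound of the stem — -a when the stem ends in a voiceless consonant (*rit*, *vevof*); -igi when the stem ends in a voiced consonant (*ninpog*, *tir*, *vojez*); -de when the stem ends in a vowel (*jizari*, *weba*).
*litpi* — final sound /i/ (a vowel) → -de → *litpide*.
*iwag*: final sound = /g/, a voiced consonant → -igi → *iwagigi*.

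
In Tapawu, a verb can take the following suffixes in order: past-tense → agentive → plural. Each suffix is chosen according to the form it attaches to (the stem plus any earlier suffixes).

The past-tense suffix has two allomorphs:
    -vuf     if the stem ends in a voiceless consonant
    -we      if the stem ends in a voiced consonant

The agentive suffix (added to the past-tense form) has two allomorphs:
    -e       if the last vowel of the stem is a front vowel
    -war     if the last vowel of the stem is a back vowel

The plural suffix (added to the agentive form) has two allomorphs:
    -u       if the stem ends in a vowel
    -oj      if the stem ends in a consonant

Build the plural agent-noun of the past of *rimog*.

rimogweeu

The final consonant of *rimog* is /g/, which is voiced, so the past-tense suffix is -we, giving *rimogwe*.
The past-tense form *rimogwe* — last vowel /e/ (a front vowel) → -e → *rimogwee*.
The agentive form *rimogwee* — final sound /e/ (a vowel) → -u → *rimogweeu*.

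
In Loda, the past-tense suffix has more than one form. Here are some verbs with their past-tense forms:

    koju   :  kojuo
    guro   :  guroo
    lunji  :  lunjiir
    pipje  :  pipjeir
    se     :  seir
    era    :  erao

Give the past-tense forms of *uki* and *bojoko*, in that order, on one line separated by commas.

Looking at the last vowel of each stem: -ir when the last vowel of the stem is a front vowel (*lunji*, *pipje*, *se*); -o when the last vowel of the stem is a back vowel (*koju*, *guro*, *era*).
Since the last vowel of *uki* is /i/ (a front vowel), it takes -ir, giving *ukiir*.
Since the last vowel of *bojoko* is /o/ (a back vowel), it takes -o, giving *bojokoo*.

ukiir, bojokoo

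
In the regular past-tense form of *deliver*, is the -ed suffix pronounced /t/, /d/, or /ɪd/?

/d/

The stem *deliver* ends in a voiced sound other than /d/.
The -ed suffix is realized as /ɪd/ after /t, d/; as /t/ after other voiceless consonants; and as /d/ after other voiced sounds.
So -ed on *deliver* is pronounced /d/.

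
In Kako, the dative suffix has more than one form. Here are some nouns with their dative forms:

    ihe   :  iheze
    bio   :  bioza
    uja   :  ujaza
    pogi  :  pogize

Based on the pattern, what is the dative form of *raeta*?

The pattern is front/back vowel harmony: -ze when the last vowel of the stem is a front vowel (*ihe*, *pogi*); -za when the last vowel of the stem is a back vowel (*bio*, *uja*).
*raeta*: last vowel = /a/, a back vowel → -za → *raetaza*.

raetaza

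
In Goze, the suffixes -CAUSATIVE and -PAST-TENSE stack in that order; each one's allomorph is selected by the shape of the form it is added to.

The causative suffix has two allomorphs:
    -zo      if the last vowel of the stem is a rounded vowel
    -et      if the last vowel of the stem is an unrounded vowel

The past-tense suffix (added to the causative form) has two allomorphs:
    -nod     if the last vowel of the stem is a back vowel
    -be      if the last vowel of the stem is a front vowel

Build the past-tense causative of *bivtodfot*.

*bivtodfot* — last vowel /o/ (a rounded vowel) → -zo → *bivtodfotzo*.
The causative form *bivtodfotzo*: last vowel = /o/, a back vowel → -nod → *bivtodfotzonod*.

bivtodfotzonod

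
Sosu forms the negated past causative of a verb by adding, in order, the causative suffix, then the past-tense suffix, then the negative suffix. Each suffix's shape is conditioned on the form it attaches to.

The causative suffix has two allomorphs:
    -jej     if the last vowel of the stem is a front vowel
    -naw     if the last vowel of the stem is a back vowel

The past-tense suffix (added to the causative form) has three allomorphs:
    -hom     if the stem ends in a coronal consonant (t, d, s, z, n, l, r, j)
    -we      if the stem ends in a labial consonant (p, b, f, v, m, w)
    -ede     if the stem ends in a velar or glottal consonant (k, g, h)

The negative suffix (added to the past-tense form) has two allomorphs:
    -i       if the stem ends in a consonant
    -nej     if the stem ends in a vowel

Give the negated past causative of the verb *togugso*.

togugsonawwenej

Since the last vowel of *togugso* is /o/ (a back vowel), it takes -naw, giving *togugsonaw*.
The causative form *togugsonaw*: final consonant = /w/, labial → -we → *togugsonawwe*.
Since the final sound of the past-tense form *togugsonawwe* is /e/ (a vowel), it takes -nej, giving *togugsonawwenej*.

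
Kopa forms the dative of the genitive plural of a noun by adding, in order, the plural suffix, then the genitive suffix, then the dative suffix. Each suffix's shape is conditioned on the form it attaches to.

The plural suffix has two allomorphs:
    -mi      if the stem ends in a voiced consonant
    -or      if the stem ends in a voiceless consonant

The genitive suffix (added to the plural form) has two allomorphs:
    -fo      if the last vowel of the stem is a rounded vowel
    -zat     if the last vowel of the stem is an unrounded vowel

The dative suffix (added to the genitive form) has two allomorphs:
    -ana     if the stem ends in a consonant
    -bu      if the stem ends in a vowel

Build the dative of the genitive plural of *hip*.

hiporfobu

*hip* — final consonant /p/ (voiceless) → -or → *hipor*.
Since the last vowel of the plural form *hipor* is /o/ (a rounded vowel), it takes -fo, giving *hiporfo*.
The genitive form *hiporfo* — final sound /o/ (a vowel) → -bu → *hiporfobu*.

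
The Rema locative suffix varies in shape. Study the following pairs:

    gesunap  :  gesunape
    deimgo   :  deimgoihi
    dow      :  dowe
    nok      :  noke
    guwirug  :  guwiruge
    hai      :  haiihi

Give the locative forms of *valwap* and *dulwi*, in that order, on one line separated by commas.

The suffix is conditioned by the final sound: -e when the stem ends in a consonant (*gesunap*, *dow*, *nok*, *guwirug*); -ihi when the stem ends in a vowel (*deimgo*, *hai*).
*valwap* — final sound /p/ (a consonant) → -e → *valwape*.
Since the final sound of *dulwi* is /i/ (a vowel), it takes -ihi, giving *dulwiihi*.

valwape, dulwiihi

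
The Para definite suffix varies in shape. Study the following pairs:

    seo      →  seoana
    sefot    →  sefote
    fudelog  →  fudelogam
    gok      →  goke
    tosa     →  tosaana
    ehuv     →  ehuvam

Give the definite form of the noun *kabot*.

kabote

The alternation tracks the final sound of the stem — -e when the stem ends in a voiceless consonant (*sefot*, *gok*); -am when the stem ends in a voiced consonant (*fudelog*, *ehuv*); -ana when the stem ends in a vowel (*seo*, *tosa*).
*kabot*: final sound = /t/, a voiceless consonant → -e → *kabote*.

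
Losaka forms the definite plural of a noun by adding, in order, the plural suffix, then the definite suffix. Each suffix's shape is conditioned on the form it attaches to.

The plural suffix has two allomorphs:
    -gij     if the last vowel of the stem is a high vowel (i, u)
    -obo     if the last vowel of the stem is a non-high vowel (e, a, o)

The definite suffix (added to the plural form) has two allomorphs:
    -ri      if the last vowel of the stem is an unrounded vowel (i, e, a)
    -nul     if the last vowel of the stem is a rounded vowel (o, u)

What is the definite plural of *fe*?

*fe* — last vowel /e/ (a non-high vowel) → -obo → *feobo*.
The plural form *feobo* — last vowel /o/ (a rounded vowel) → -nul → *feobonul*.

feobonul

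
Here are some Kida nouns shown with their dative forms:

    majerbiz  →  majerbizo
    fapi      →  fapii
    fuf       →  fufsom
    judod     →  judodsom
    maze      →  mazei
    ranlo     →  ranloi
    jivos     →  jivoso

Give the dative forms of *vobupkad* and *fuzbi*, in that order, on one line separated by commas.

vobupkadsom, fuzbii

Looking at the final sound of each stem: -o when the stem ends in a sibilant (*majerbiz*, *jivos*); -som when the stem ends in a non-sibilant consonant (*fuf*, *judod*); -i when the stem ends in a vowel (*fapi*, *maze*, *ranlo*).
Since the final sound of *vobupkad* is /d/ (a non-sibilant consonant), it takes -som, giving *vobupkadsom*.
The final sound of *fuzbi* is /i/, which is a vowel, so the suffix is -i, giving *fuzbii*.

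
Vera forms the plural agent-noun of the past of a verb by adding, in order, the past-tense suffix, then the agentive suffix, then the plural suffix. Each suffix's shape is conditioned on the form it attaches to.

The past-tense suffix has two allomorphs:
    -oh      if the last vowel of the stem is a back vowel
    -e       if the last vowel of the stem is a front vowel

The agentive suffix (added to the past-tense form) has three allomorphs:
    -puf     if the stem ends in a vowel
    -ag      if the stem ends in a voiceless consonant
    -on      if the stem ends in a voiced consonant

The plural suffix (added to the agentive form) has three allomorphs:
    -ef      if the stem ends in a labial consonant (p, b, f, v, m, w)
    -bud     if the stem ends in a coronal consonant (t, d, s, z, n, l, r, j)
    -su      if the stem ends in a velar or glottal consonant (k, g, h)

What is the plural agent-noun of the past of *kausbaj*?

Since the last vowel of *kausbaj* is /a/ (a back vowel), it takes -oh, giving *kausbajoh*.
Since the final sound of the past-tense form *kausbajoh* is /h/ (a voiceless consonant), it takes -ag, giving *kausbajohag*.
The agentive form *kausbajohag* — final consonant /g/ (velar/glottal) → -su → *kausbajohagsu*.

kausbajohagsu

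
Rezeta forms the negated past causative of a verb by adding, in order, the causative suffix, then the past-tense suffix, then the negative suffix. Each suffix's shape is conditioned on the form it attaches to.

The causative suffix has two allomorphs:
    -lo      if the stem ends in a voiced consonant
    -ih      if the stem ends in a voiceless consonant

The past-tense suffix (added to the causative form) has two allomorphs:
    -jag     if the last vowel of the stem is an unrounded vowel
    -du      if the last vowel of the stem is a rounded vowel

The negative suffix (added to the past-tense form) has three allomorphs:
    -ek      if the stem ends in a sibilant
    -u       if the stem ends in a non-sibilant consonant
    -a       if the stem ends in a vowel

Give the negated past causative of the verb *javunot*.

The final consonant of *javunot* is /t/, which is voiceless, so the causative suffix is -ih, giving *javunotih*.
The causative form *javunotih* — last vowel /i/ (an unrounded vowel) → -jag → *javunotihjag*.
Since the final sound of the past-tense form *javunotihjag* is /g/ (a non-sibilant consonant), it takes -u, giving *javunotihjagu*.

javunotihjagu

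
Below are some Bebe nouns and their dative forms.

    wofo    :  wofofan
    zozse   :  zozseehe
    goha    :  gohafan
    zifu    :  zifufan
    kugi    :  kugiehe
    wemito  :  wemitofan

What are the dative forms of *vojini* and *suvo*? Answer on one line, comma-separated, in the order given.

Looking at the last vowel of each stem: -ehe when the last vowel of the stem is a front vowel (*zozse*, *kugi*); -fan when the last vowel of the stem is a back vowel (*wofo*, *goha*, *zifu*, *wemito*).
Since the last vowel of *vojini* is /i/ (a front vowel), it takes -ehe, giving *vojiniehe*.
*suvo*: last vowel = /o/, a back vowel → -fan → *suvofan*.

vojiniehe, suvofan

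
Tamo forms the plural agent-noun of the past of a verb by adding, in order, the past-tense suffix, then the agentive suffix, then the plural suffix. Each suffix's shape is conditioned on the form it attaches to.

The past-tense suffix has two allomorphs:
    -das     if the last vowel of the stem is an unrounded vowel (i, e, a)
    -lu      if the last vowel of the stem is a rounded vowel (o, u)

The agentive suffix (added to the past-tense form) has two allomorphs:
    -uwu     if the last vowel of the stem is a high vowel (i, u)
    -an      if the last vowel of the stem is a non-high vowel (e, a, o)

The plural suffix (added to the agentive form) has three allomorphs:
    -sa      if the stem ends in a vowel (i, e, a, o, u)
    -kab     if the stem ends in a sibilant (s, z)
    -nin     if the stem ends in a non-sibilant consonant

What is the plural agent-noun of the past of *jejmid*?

jejmiddasannin

*jejmid*: last vowel = /i/, an unrounded vowel → -das → *jejmiddas*.
The past-tense form *jejmiddas* — last vowel /a/ (a non-high vowel) → -an → *jejmiddasan*.
The final sound of the agentive form *jejmiddasan* is /n/, which is a non-sibilant consonant, so the plural suffix is -nin, giving *jejmiddasannin*.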